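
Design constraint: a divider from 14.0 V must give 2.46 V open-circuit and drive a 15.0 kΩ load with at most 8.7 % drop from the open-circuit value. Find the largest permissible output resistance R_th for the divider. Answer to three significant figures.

Loading drop = R_th/(R_th + R_L) ≤ 0.0870, so R_th ≤ R_L · ε/(1−ε) = 15.0 kΩ × 0.0870/0.9130 = 1.43 kΩ.
(Any R1, R2 with R2/(R1+R2) = 0.176 and R1‖R2 ≤ 1.43 kΩ will meet the spec.)

R_th ≤ 1.43 kΩ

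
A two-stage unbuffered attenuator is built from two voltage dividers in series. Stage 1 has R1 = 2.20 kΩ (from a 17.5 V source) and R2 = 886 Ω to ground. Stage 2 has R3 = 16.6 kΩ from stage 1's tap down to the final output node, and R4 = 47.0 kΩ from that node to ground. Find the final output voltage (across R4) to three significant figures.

V_out ≈ 3.68 V

Stage 2 presents R3+R4 = 63600 Ω as a load on stage 1's tap.
Stage 1's lower leg becomes R2‖(R3+R4) = 873.8 Ω, so V_mid = 17.5 × 873.8/3074 = 4.975 V.
Stage 2 is itself unloaded: V_out = V_mid × R4/(R3+R4) = 4.975 × 47000/63600 = 3.68 V.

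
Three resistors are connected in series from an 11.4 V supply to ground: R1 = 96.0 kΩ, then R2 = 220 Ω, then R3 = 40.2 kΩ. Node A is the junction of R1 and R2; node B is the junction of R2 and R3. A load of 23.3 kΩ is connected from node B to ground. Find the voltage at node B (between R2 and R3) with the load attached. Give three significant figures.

V ≈ 1.52 V

At node B, R3 is in parallel with the load: R3‖R_L = 14750 Ω.
Below node A the resistance is R2 + (R3‖R_L) = 14970 Ω, so V_A = 11.4 × 14970/111000 = 1.538 V.
Then V_B = V_A × (R3‖R_L)/(R2 + R3‖R_L) = 1.538 × 14750/14970 = 1.52 V.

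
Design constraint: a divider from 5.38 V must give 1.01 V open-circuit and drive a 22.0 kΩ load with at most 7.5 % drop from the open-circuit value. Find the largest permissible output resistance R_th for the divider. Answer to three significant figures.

R_th ≤ 1.78 kΩ

Loading drop = R_th/(R_th + R_L) ≤ 0.0750, so R_th ≤ R_L · ε/(1−ε) = 22.0 kΩ × 0.0750/0.9250 = 1.78 kΩ.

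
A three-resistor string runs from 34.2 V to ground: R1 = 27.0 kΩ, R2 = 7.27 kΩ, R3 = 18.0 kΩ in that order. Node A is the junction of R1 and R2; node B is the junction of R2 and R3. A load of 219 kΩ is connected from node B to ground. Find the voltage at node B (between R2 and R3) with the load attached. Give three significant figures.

At node B, R3 is in parallel with the load: R3‖R_L = 16.63 kΩ.
Below node A the resistance is R2 + (R3‖R_L) = 23.90 kΩ, so V_A = 34.2 × 23.90/50.90 = 16.06 V.
Then V_B = V_A × (R3‖R_L)/(R2 + R3‖R_L) = 16.06 × 16.63/23.90 = 11.2 V.

V ≈ 11.2 V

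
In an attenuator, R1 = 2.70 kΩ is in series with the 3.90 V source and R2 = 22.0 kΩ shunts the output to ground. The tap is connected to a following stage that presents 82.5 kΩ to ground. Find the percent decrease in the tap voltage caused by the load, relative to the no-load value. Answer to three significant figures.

2.83 %

The divider's output (Thévenin) resistance is R1‖R2 = 2.405 kΩ.
Fractional drop under load = R_th/(R_th + R_L) = 2.405 / (2.405 + 82.5) = 0.02832.
So the output falls by 2.83 %.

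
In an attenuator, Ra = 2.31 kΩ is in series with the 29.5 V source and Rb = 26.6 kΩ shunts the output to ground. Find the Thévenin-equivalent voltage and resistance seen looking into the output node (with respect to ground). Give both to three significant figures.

V_th is the open-circuit tap voltage: 29.5 × 26.6/(2.31 + 26.6) = 27.1 V.
With the supply zeroed, Ra and Rb appear in parallel from the tap: R_th = Ra‖Rb = (2.31 × 26.6)/28.91 = 2.13 kΩ.

V_th = 27.1 V, R_th = 2.13 kΩ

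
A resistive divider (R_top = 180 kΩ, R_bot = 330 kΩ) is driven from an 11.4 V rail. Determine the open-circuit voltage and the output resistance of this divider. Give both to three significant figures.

V_th = 7.38 V, R_th = 116 kΩ

V_th is the open-circuit tap voltage: 11.4 × 330/(180 + 330) = 7.38 V.
With the supply zeroed, R_top and R_bot appear in parallel from the tap: R_th = R_top‖R_bot = (180 × 330)/510.0 = 116 kΩ.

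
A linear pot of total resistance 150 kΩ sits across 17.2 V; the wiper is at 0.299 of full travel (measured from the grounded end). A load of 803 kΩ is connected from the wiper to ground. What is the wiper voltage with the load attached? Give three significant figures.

The wiper splits the pot into (1−α)R = 105.2 kΩ above and αR = 44.85 kΩ below.
Lower section ‖ load = 42.48 kΩ.
V_wiper = 17.2 × 42.48/(105.2 + 42.48) = 4.95 V.

V ≈ 4.95 V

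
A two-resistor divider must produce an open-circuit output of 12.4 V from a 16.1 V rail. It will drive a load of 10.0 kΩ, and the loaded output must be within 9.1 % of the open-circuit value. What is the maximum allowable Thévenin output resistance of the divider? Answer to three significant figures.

Loading drop = R_th/(R_th + R_L) ≤ 0.0910, so R_th ≤ R_L · ε/(1−ε) = 10.0 kΩ × 0.0910/0.9090 = 1.00 kΩ.

R_th ≤ 1.00 kΩ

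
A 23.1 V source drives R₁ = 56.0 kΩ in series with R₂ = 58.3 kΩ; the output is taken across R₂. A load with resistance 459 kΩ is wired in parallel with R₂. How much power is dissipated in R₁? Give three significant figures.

Total resistance from the source is R₁ + (R₂‖R_L) = 107.7 kΩ, so I = 23.1/107.7 kΩ = 0.2144 mA.
P = I²·R₁ = (0.2144 mA)² × 56.0 kΩ = 2.57 mW.

P ≈ 2.57 mW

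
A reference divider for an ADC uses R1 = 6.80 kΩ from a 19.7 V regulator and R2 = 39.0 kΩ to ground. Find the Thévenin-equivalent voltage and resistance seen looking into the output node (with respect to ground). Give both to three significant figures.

V_th = 16.8 V, R_th = 5.79 kΩ

V_th is the open-circuit tap voltage: 19.7 × 39.0/(6.80 + 39.0) = 16.8 V.
With the supply zeroed, R1 and R2 appear in parallel from the tap: R_th = R1‖R2 = (6.80 × 39.0)/45.80 = 5.79 kΩ.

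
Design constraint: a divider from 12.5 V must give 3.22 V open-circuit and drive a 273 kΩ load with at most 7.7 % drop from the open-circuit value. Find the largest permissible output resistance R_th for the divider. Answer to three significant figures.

R_th ≤ 22.8 kΩ

Loading drop = R_th/(R_th + R_L) ≤ 0.0770, so R_th ≤ R_L · ε/(1−ε) = 273 kΩ × 0.0770/0.9230 = 22.8 kΩ.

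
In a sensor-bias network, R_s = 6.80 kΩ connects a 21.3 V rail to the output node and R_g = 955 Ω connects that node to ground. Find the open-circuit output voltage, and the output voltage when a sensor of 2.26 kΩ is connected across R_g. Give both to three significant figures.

Unloaded: 2.62 V; loaded: 1.91 V

Open-circuit: V = 21.3 × 955/(6800 + 955) = 2.62 V.
With the load, R_g becomes R_g‖R_L = 671.3 Ω, so V = 21.3 × 671.3/7471 = 1.91 V.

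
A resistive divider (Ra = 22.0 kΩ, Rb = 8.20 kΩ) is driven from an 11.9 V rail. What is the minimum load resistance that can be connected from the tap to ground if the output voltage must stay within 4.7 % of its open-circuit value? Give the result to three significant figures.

Output resistance R_th = Ra‖Rb = (22.0 × 8.20)/30.20 = 5.974 kΩ.
The fractional drop is R_th/(R_th + R_L); requiring this ≤ 0.0470 gives R_L ≥ R_th(1/0.0470 − 1) = 5.974 × 20.28 = 121 kΩ.

R_L(min) ≈ 121 kΩ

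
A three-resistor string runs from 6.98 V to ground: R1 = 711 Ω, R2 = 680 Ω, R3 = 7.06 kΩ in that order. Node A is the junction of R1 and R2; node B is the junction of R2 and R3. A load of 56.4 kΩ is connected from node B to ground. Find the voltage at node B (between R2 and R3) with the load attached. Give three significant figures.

At node B, R3 is in parallel with the load: R3‖R_L = 6275 Ω.
Below node A the resistance is R2 + (R3‖R_L) = 6955 Ω, so V_A = 6.98 × 6955/7666 = 6.333 V.
Then V_B = V_A × (R3‖R_L)/(R2 + R3‖R_L) = 6.333 × 6275/6955 = 5.71 V.

V ≈ 5.71 V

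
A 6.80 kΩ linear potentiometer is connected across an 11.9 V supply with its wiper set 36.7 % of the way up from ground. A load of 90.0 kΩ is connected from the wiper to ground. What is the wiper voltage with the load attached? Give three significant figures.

V ≈ 4.29 V

The wiper splits the pot into (1−α)R = 4.304 kΩ above and αR = 2.496 kΩ below.
Lower section ‖ load = 2.428 kΩ.
V_wiper = 11.9 × 2.428/(4.304 + 2.428) = 4.29 V.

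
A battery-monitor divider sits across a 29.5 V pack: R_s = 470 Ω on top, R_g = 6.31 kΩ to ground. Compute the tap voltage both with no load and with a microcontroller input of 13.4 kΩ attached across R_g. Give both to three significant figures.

Unloaded: 27.5 V; loaded: 26.6 V

Open-circuit: V = 29.5 × 6310/(470 + 6310) = 27.5 V.
With the load, R_g becomes R_g‖R_L = 4290 Ω, so V = 29.5 × 4290/4760 = 26.6 V.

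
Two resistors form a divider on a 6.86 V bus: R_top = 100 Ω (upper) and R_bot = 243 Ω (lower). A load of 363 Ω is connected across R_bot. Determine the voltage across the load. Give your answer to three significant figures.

The load sits in parallel with R_bot: R_bot‖R_L = (243 × 363) / (243 + 363) = 145.6 Ω.
V_out = 6.86 × 145.6 / (100 + 145.6) = 6.86 × 145.6/245.6 = 4.07 V.

V_out ≈ 4.07 V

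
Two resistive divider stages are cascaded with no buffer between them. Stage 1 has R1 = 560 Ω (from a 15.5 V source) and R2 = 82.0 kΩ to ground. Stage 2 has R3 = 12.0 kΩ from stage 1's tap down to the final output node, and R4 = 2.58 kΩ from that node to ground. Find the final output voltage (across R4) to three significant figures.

Stage 2 presents R3+R4 = 14580 Ω as a load on stage 1's tap.
Stage 1's lower leg becomes R2‖(R3+R4) = 12380 Ω, so V_mid = 15.5 × 12380/12940 = 14.83 V.
Stage 2 is itself unloaded: V_out = V_mid × R4/(R3+R4) = 14.83 × 2580/14580 = 2.62 V.

V_out ≈ 2.62 V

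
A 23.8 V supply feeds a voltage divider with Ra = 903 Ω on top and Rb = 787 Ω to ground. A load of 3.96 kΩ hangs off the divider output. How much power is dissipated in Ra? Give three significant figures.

Total resistance from the source is Ra + (Rb‖R_L) = 1560 Ω, so I = 23.8/1560 Ω = 15.26 mA.
P = I²·Ra = (15.26 mA)² × 903 Ω = 210 mW.

P ≈ 210 mW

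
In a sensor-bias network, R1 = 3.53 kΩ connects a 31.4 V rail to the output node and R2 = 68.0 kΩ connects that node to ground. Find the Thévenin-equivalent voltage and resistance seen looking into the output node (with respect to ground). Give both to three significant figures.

V_th = 29.9 V, R_th = 3.36 kΩ

V_th is the open-circuit tap voltage: 31.4 × 68.0/(3.53 + 68.0) = 29.9 V.
With the supply zeroed, R1 and R2 appear in parallel from the tap: R_th = R1‖R2 = (3.53 × 68.0)/71.53 = 3.36 kΩ.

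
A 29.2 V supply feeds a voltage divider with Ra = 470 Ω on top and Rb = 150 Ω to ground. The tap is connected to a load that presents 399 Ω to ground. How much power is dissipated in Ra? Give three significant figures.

Total resistance from the source is Ra + (Rb‖R_L) = 579.0 Ω, so I = 29.2/579.0 Ω = 50.43 mA.
P = I²·Ra = (50.43 mA)² × 470 Ω = 1200 mW.

P ≈ 1200 mW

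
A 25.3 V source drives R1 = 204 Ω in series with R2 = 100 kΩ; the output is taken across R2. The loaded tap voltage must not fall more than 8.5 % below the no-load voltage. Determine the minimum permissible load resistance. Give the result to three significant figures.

Output resistance R_th = R1‖R2 = (204 × 100000)/100200 = 203.6 Ω.
The fractional drop is R_th/(R_th + R_L); requiring this ≤ 0.0850 gives R_L ≥ R_th(1/0.0850 − 1) = 203.6 × 10.76 = 2.19 kΩ.

R_L(min) ≈ 2.19 kΩ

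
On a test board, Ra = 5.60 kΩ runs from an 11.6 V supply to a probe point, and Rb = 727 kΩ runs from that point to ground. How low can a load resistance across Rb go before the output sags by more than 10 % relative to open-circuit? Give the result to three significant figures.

R_L(min) ≈ 50.0 kΩ

Output resistance R_th = Ra‖Rb = (5.60 × 727)/732.6 = 5.557 kΩ.
The fractional drop is R_th/(R_th + R_L); requiring this ≤ 0.100 gives R_L ≥ R_th(1/0.100 − 1) = 5.557 × 9.000 = 50.0 kΩ.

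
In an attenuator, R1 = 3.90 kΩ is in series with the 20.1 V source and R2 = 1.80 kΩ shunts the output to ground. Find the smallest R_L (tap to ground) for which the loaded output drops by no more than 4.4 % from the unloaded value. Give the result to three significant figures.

Output resistance R_th = R1‖R2 = (3.90 × 1.80)/5.700 = 1.232 kΩ.
The fractional drop is R_th/(R_th + R_L); requiring this ≤ 0.0440 gives R_L ≥ R_th(1/0.0440 − 1) = 1.232 × 21.73 = 26.8 kΩ.

R_L(min) ≈ 26.8 kΩ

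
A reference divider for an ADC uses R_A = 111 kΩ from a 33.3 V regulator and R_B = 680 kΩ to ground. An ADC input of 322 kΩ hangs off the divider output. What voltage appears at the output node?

The load sits in parallel with R_B: R_B‖R_L = (680 × 322) / (680 + 322) = 218.5 kΩ.
V_out = 33.3 × 218.5 / (111 + 218.5) = 33.3 × 218.5/329.5 = 22.1 V.
(Unloaded it would have been 28.6 V.)

V_out ≈ 22.1 V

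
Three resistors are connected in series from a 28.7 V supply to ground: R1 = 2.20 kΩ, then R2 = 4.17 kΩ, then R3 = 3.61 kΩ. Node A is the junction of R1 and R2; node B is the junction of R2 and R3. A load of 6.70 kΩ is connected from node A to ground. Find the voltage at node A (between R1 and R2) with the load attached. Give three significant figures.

Below node A the series string R2+R3 = 7.780 kΩ sits in parallel with the 6.70 kΩ load: 3.600 kΩ.
V_A = 28.7 × 3.600/(2.20 + 3.600) = 17.8 V.

V ≈ 17.8 V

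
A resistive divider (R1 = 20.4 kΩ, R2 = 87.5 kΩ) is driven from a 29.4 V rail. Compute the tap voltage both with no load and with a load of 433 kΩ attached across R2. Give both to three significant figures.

Unloaded: 23.8 V; loaded: 23.0 V

Open-circuit: V = 29.4 × 87.5/(20.4 + 87.5) = 23.8 V.
With the load, R2 becomes R2‖R_L = 72.79 kΩ, so V = 29.4 × 72.79/93.19 = 23.0 V.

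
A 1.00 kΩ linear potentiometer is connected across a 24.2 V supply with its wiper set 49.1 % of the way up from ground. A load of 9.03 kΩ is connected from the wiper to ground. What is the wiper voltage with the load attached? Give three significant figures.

The wiper splits the pot into (1−α)R = 509.0 Ω above and αR = 491.0 Ω below.
Lower section ‖ load = 465.7 Ω.
V_wiper = 24.2 × 465.7/(509.0 + 465.7) = 11.6 V.

V ≈ 11.6 V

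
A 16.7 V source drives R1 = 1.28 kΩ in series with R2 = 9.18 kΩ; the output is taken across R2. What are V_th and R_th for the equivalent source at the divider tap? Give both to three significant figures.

V_th is the open-circuit tap voltage: 16.7 × 9.18/(1.28 + 9.18) = 14.7 V.
With the supply zeroed, R1 and R2 appear in parallel from the tap: R_th = R1‖R2 = (1.28 × 9.18)/10.46 = 1.12 kΩ.

V_th = 14.7 V, R_th = 1.12 kΩ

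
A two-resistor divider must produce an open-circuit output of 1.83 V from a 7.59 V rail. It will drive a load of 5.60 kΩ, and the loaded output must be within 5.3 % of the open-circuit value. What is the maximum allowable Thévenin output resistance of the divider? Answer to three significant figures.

Loading drop = R_th/(R_th + R_L) ≤ 0.0530, so R_th ≤ R_L · ε/(1−ε) = 5.60 kΩ × 0.0530/0.9470 = 313 Ω.

R_th ≤ 313 Ω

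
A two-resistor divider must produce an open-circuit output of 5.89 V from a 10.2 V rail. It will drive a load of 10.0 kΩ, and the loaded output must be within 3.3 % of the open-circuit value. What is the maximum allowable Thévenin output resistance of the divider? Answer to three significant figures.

Loading drop = R_th/(R_th + R_L) ≤ 0.0330, so R_th ≤ R_L · ε/(1−ε) = 10.0 kΩ × 0.0330/0.9670 = 341 Ω.
(Any R1, R2 with R2/(R1+R2) = 0.577 and R1‖R2 ≤ 341 Ω will meet the spec.)

R_th ≤ 341 Ω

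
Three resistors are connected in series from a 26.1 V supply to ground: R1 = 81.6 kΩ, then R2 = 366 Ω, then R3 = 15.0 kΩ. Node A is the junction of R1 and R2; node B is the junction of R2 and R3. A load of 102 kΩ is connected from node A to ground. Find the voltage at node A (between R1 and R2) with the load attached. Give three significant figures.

Below node A the series string R2+R3 = 15370 Ω sits in parallel with the 102000 Ω load: 13350 Ω.
V_A = 26.1 × 13350/(81600 + 13350) = 3.67 V.

V ≈ 3.67 V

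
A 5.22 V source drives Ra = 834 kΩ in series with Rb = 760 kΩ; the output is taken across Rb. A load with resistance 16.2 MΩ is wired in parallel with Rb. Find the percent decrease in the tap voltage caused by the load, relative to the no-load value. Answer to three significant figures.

The divider's output (Thévenin) resistance is Ra‖Rb = 397.6 kΩ.
Fractional drop under load = R_th/(R_th + R_L) = 397.6 / (397.6 + 16200) = 0.02396.
So the output falls by 2.40 %.

2.40 %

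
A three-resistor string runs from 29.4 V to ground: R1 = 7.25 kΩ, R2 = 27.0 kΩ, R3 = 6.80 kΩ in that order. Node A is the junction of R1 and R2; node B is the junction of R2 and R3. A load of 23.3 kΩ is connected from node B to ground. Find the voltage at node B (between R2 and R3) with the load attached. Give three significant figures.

At node B, R3 is in parallel with the load: R3‖R_L = 5.264 kΩ.
Below node A the resistance is R2 + (R3‖R_L) = 32.26 kΩ, so V_A = 29.4 × 32.26/39.51 = 24.01 V.
Then V_B = V_A × (R3‖R_L)/(R2 + R3‖R_L) = 24.01 × 5.264/32.26 = 3.92 V.

V ≈ 3.92 V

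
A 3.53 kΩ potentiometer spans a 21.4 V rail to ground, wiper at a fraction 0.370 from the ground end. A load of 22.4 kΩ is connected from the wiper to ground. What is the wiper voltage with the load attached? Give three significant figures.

V ≈ 7.64 V

The wiper splits the pot into (1−α)R = 2.224 kΩ above and αR = 1.306 kΩ below.
Lower section ‖ load = 1.234 kΩ.
V_wiper = 21.4 × 1.234/(2.224 + 1.234) = 7.64 V.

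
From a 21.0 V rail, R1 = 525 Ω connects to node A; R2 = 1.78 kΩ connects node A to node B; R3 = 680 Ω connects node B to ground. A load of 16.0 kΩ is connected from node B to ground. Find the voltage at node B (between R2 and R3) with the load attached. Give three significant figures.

At node B, R3 is in parallel with the load: R3‖R_L = 652.3 Ω.
Below node A the resistance is R2 + (R3‖R_L) = 2432 Ω, so V_A = 21.0 × 2432/2957 = 17.27 V.
Then V_B = V_A × (R3‖R_L)/(R2 + R3‖R_L) = 17.27 × 652.3/2432 = 4.63 V.

V ≈ 4.63 V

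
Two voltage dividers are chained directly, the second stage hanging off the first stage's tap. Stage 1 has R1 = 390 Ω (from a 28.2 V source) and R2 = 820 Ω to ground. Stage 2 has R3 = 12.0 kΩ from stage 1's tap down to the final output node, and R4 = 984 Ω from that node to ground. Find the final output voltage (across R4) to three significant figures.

Stage 2 presents R3+R4 = 12980 Ω as a load on stage 1's tap.
Stage 1's lower leg becomes R2‖(R3+R4) = 771.3 Ω, so V_mid = 28.2 × 771.3/1161 = 18.73 V.
Stage 2 is itself unloaded: V_out = V_mid × R4/(R3+R4) = 18.73 × 984/12980 = 1.42 V.

V_out ≈ 1.42 V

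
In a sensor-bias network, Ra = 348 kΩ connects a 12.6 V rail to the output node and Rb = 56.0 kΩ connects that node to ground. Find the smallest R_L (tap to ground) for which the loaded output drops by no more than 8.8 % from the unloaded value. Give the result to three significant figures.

R_L(min) ≈ 500 kΩ

Output resistance R_th = Ra‖Rb = (348 × 56.0)/404.0 = 48.24 kΩ.
The fractional drop is R_th/(R_th + R_L); requiring this ≤ 0.0880 gives R_L ≥ R_th(1/0.0880 − 1) = 48.24 × 10.36 = 500 kΩ.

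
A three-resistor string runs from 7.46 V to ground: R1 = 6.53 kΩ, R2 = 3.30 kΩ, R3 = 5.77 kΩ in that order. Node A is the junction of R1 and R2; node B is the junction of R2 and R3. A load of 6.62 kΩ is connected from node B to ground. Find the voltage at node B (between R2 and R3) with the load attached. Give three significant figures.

V ≈ 1.78 V

At node B, R3 is in parallel with the load: R3‖R_L = 3.083 kΩ.
Below node A the resistance is R2 + (R3‖R_L) = 6.383 kΩ, so V_A = 7.46 × 6.383/12.91 = 3.688 V.
Then V_B = V_A × (R3‖R_L)/(R2 + R3‖R_L) = 3.688 × 3.083/6.383 = 1.78 V.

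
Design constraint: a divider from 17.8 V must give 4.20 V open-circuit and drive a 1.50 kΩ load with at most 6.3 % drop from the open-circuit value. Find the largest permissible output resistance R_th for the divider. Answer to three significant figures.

Loading drop = R_th/(R_th + R_L) ≤ 0.0630, so R_th ≤ R_L · ε/(1−ε) = 1.50 kΩ × 0.0630/0.9370 = 101 Ω.

R_th ≤ 101 Ω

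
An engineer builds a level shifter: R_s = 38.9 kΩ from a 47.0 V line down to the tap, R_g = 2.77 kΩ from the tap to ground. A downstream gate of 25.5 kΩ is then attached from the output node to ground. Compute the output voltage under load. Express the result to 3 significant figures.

The load sits in parallel with R_g: R_g‖R_L = (2.77 × 25.5) / (2.77 + 25.5) = 2.499 kΩ.
V_out = 47.0 × 2.499 / (38.9 + 2.499) = 47.0 × 2.499/41.40 = 2.84 V.
(Unloaded it would have been 3.12 V.)

V_out ≈ 2.84 V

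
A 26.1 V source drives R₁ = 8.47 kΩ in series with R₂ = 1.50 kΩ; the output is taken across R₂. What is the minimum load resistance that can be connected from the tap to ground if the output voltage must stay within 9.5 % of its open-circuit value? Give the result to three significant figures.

R_L(min) ≈ 12.1 kΩ

Output resistance R_th = R₁‖R₂ = (8.47 × 1.50)/9.970 = 1.274 kΩ.
The fractional drop is R_th/(R_th + R_L); requiring this ≤ 0.0950 gives R_L ≥ R_th(1/0.0950 − 1) = 1.274 × 9.526 = 12.1 kΩ.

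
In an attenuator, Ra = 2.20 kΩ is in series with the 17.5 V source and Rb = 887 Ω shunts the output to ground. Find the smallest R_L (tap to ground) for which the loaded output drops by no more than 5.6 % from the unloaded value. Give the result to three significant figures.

Output resistance R_th = Ra‖Rb = (2200 × 887)/3087 = 632.1 Ω.
The fractional drop is R_th/(R_th + R_L); requiring this ≤ 0.0560 gives R_L ≥ R_th(1/0.0560 − 1) = 632.1 × 16.86 = 10.7 kΩ.

R_L(min) ≈ 10.7 kΩ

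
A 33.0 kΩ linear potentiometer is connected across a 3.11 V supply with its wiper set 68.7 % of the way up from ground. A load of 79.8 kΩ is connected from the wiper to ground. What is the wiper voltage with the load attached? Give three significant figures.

The wiper splits the pot into (1−α)R = 10.33 kΩ above and αR = 22.67 kΩ below.
Lower section ‖ load = 17.66 kΩ.
V_wiper = 3.11 × 17.66/(10.33 + 17.66) = 1.96 V.

V ≈ 1.96 V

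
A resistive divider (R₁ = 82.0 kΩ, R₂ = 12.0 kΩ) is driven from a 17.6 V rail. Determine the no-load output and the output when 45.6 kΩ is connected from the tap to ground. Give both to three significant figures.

Open-circuit: V = 17.6 × 12.0/(82.0 + 12.0) = 2.25 V.
With the load, R₂ becomes R₂‖R_L = 9.500 kΩ, so V = 17.6 × 9.500/91.50 = 1.83 V.

Unloaded: 2.25 V; loaded: 1.83 V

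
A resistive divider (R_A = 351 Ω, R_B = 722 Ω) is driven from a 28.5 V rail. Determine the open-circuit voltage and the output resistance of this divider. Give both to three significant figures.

V_th = 19.2 V, R_th = 236 Ω

V_th is the open-circuit tap voltage: 28.5 × 722/(351 + 722) = 19.2 V.
With the supply zeroed, R_A and R_B appear in parallel from the tap: R_th = R_A‖R_B = (351 × 722)/1073 = 236 Ω.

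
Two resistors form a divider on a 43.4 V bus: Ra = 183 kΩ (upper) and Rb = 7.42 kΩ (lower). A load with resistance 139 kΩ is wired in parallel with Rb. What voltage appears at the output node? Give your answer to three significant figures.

V_out ≈ 1.61 V

The load sits in parallel with Rb: Rb‖R_L = (7.42 × 139) / (7.42 + 139) = 7.044 kΩ.
V_out = 43.4 × 7.044 / (183 + 7.044) = 43.4 × 7.044/190.0 = 1.61 V.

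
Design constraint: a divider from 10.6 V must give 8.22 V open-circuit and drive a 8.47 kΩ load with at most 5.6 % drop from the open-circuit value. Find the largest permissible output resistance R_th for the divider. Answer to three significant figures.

Loading drop = R_th/(R_th + R_L) ≤ 0.0560, so R_th ≤ R_L · ε/(1−ε) = 8.47 kΩ × 0.0560/0.9440 = 502 Ω.

R_th ≤ 502 Ω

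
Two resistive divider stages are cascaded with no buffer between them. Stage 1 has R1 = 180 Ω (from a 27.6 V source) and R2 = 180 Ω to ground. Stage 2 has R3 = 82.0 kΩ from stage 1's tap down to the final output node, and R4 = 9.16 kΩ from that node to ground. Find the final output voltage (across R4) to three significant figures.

V_out ≈ 1.39 V

Stage 2 presents R3+R4 = 91160 Ω as a load on stage 1's tap.
Stage 1's lower leg becomes R2‖(R3+R4) = 179.6 Ω, so V_mid = 27.6 × 179.6/359.6 = 13.79 V.
Stage 2 is itself unloaded: V_out = V_mid × R4/(R3+R4) = 13.79 × 9160/91160 = 1.39 V.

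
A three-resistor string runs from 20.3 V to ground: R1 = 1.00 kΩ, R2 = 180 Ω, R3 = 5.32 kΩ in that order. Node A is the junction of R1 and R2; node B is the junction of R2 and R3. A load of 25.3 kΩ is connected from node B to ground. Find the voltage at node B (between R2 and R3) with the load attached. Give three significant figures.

At node B, R3 is in parallel with the load: R3‖R_L = 4396 Ω.
Below node A the resistance is R2 + (R3‖R_L) = 4576 Ω, so V_A = 20.3 × 4576/5576 = 16.66 V.
Then V_B = V_A × (R3‖R_L)/(R2 + R3‖R_L) = 16.66 × 4396/4576 = 16.0 V.

V ≈ 16.0 V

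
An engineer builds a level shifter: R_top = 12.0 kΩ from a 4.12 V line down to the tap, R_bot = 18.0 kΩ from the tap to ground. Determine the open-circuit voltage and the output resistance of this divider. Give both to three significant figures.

V_th = 2.47 V, R_th = 7.20 kΩ

V_th is the open-circuit tap voltage: 4.12 × 18.0/(12.0 + 18.0) = 2.47 V.
With the supply zeroed, R_top and R_bot appear in parallel from the tap: R_th = R_top‖R_bot = (12.0 × 18.0)/30.00 = 7.20 kΩ.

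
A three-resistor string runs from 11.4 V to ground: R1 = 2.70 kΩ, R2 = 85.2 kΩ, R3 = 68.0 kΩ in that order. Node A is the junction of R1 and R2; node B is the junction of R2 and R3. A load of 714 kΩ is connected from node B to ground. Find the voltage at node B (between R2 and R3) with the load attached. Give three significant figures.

V ≈ 4.72 V

At node B, R3 is in parallel with the load: R3‖R_L = 62.09 kΩ.
Below node A the resistance is R2 + (R3‖R_L) = 147.3 kΩ, so V_A = 11.4 × 147.3/150.0 = 11.19 V.
Then V_B = V_A × (R3‖R_L)/(R2 + R3‖R_L) = 11.19 × 62.09/147.3 = 4.72 V.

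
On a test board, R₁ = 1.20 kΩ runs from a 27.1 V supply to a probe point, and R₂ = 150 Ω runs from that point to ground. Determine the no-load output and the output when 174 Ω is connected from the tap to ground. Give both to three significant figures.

Unloaded: 3.01 V; loaded: 1.70 V

Open-circuit: V = 27.1 × 150/(1200 + 150) = 3.01 V.
With the load, R₂ becomes R₂‖R_L = 80.56 Ω, so V = 27.1 × 80.56/1281 = 1.70 V.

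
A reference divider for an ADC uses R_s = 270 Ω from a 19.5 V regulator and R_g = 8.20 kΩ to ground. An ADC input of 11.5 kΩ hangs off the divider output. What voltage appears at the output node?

V_out ≈ 18.5 V

The load sits in parallel with R_g: R_g‖R_L = (8200 × 11500) / (8200 + 11500) = 4787 Ω.
V_out = 19.5 × 4787 / (270 + 4787) = 19.5 × 4787/5057 = 18.5 V.
(Unloaded it would have been 18.9 V.)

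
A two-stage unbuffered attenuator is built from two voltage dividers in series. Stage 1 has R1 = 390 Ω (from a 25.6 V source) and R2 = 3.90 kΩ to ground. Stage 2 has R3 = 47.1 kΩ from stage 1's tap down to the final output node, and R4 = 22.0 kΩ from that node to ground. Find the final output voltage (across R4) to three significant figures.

V_out ≈ 7.37 V

Stage 2 presents R3+R4 = 69100 Ω as a load on stage 1's tap.
Stage 1's lower leg becomes R2‖(R3+R4) = 3692 Ω, so V_mid = 25.6 × 3692/4082 = 23.15 V.
Stage 2 is itself unloaded: V_out = V_mid × R4/(R3+R4) = 23.15 × 22000/69100 = 7.37 V.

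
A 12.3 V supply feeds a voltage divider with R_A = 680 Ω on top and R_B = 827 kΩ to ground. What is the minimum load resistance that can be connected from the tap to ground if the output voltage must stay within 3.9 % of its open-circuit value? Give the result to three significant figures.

R_L(min) ≈ 16.7 kΩ

Output resistance R_th = R_A‖R_B = (680 × 827000)/827700 = 679.4 Ω.
The fractional drop is R_th/(R_th + R_L); requiring this ≤ 0.0390 gives R_L ≥ R_th(1/0.0390 − 1) = 679.4 × 24.64 = 16.7 kΩ.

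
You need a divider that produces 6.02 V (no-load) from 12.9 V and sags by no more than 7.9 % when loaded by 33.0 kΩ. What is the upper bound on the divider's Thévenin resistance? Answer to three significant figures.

Loading drop = R_th/(R_th + R_L) ≤ 0.0790, so R_th ≤ R_L · ε/(1−ε) = 33.0 kΩ × 0.0790/0.9210 = 2.83 kΩ.

R_th ≤ 2.83 kΩ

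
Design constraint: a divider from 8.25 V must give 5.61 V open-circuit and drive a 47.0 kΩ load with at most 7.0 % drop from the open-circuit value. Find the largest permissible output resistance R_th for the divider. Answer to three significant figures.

R_th ≤ 3.54 kΩ

Loading drop = R_th/(R_th + R_L) ≤ 0.0700, so R_th ≤ R_L · ε/(1−ε) = 47.0 kΩ × 0.0700/0.9300 = 3.54 kΩ.
(Any R1, R2 with R2/(R1+R2) = 0.680 and R1‖R2 ≤ 3.54 kΩ will meet the spec.)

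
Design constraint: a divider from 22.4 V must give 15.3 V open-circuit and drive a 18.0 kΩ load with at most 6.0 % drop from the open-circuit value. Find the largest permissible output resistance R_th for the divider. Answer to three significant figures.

Loading drop = R_th/(R_th + R_L) ≤ 0.0600, so R_th ≤ R_L · ε/(1−ε) = 18.0 kΩ × 0.0600/0.9400 = 1.15 kΩ.
(Any R1, R2 with R2/(R1+R2) = 0.683 and R1‖R2 ≤ 1.15 kΩ will meet the spec.)

R_th ≤ 1.15 kΩ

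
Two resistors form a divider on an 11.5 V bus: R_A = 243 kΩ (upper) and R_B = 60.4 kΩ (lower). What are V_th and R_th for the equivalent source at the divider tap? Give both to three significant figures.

V_th = 2.29 V, R_th = 48.4 kΩ

V_th is the open-circuit tap voltage: 11.5 × 60.4/(243 + 60.4) = 2.29 V.
With the supply zeroed, R_A and R_B appear in parallel from the tap: R_th = R_A‖R_B = (243 × 60.4)/303.4 = 48.4 kΩ.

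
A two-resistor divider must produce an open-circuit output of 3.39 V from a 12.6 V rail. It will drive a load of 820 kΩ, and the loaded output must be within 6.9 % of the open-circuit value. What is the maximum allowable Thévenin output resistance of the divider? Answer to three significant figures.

Loading drop = R_th/(R_th + R_L) ≤ 0.0690, so R_th ≤ R_L · ε/(1−ε) = 820 kΩ × 0.0690/0.9310 = 60.8 kΩ.

R_th ≤ 60.8 kΩ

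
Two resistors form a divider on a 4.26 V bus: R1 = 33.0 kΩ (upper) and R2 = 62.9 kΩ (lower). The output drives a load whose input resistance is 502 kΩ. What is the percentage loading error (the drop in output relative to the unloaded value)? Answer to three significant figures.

4.13 %

The divider's output (Thévenin) resistance is R1‖R2 = 21.64 kΩ.
Fractional drop under load = R_th/(R_th + R_L) = 21.64 / (21.64 + 502) = 0.04133.
So the output falls by 4.13 %.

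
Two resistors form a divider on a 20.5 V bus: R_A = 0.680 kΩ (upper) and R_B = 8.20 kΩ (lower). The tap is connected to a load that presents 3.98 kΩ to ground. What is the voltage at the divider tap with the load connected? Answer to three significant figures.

V_out ≈ 16.4 V

The load sits in parallel with R_B: R_B‖R_L = (8200 × 3980) / (8200 + 3980) = 2679 Ω.
V_out = 20.5 × 2679 / (680 + 2679) = 20.5 × 2679/3359 = 16.4 V.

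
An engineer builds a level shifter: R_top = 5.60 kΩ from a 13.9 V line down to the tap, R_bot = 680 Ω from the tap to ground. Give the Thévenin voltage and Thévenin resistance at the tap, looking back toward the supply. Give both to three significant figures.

V_th = 1.51 V, R_th = 606 Ω

V_th is the open-circuit tap voltage: 13.9 × 680/(5600 + 680) = 1.51 V.
With the supply zeroed, R_top and R_bot appear in parallel from the tap: R_th = R_top‖R_bot = (5600 × 680)/6280 = 606 Ω.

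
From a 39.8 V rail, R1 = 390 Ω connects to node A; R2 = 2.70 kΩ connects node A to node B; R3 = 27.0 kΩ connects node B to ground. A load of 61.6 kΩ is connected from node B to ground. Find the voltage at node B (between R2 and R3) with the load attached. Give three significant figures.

At node B, R3 is in parallel with the load: R3‖R_L = 18770 Ω.
Below node A the resistance is R2 + (R3‖R_L) = 21470 Ω, so V_A = 39.8 × 21470/21860 = 39.09 V.
Then V_B = V_A × (R3‖R_L)/(R2 + R3‖R_L) = 39.09 × 18770/21470 = 34.2 V.

V ≈ 34.2 V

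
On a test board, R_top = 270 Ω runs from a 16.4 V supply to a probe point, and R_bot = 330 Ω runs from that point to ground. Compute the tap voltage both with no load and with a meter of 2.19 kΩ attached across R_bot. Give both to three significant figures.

Unloaded: 9.02 V; loaded: 8.45 V

Open-circuit: V = 16.4 × 330/(270 + 330) = 9.02 V.
With the load, R_bot becomes R_bot‖R_L = 286.8 Ω, so V = 16.4 × 286.8/556.8 = 8.45 V.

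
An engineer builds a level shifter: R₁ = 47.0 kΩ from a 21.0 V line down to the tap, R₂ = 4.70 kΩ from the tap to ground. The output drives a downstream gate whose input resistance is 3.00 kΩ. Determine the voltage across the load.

The load sits in parallel with R₂: R₂‖R_L = (4.70 × 3.00) / (4.70 + 3.00) = 1.831 kΩ.
V_out = 21.0 × 1.831 / (47.0 + 1.831) = 21.0 × 1.831/48.83 = 0.787 V.

V_out ≈ 0.787 V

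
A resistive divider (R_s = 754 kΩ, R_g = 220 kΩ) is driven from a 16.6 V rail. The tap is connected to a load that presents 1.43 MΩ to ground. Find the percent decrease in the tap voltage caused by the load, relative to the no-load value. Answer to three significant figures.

10.6 %

Unloaded V = 16.6 × 220/974.0 = 3.7495 V.
Loaded: R_g‖R_L = 190.7 kΩ, giving V = 16.6 × 190.7/944.7 = 3.3505 V.
Drop = (3.7495 − 3.3505) / 3.7495 = 10.6 %.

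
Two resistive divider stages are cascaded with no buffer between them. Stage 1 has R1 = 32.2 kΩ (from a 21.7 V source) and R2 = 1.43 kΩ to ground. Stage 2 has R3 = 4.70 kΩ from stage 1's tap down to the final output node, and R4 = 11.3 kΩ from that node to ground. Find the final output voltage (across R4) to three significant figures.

Stage 2 presents R3+R4 = 16.00 kΩ as a load on stage 1's tap.
Stage 1's lower leg becomes R2‖(R3+R4) = 1.313 kΩ, so V_mid = 21.7 × 1.313/33.51 = 0.8500 V.
Stage 2 is itself unloaded: V_out = V_mid × R4/(R3+R4) = 0.8500 × 11.3/16.00 = 0.600 V.

V_out ≈ 0.600 V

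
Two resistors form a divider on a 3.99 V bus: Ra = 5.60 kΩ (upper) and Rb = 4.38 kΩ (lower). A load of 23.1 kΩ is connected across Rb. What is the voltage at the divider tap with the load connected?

The load sits in parallel with Rb: Rb‖R_L = (4.38 × 23.1) / (4.38 + 23.1) = 3.682 kΩ.
V_out = 3.99 × 3.682 / (5.60 + 3.682) = 3.99 × 3.682/9.282 = 1.58 V.

V_out ≈ 1.58 V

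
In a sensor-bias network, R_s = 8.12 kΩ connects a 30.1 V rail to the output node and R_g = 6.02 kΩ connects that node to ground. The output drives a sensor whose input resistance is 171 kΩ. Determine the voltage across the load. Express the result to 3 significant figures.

V_out ≈ 12.6 V

The load sits in parallel with R_g: R_g‖R_L = (6.02 × 171) / (6.02 + 171) = 5.815 kΩ.
V_out = 30.1 × 5.815 / (8.12 + 5.815) = 30.1 × 5.815/13.94 = 12.6 V.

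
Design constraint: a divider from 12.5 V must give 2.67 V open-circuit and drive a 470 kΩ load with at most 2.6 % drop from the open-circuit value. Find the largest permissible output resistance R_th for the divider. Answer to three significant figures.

Loading drop = R_th/(R_th + R_L) ≤ 0.0260, so R_th ≤ R_L · ε/(1−ε) = 470 kΩ × 0.0260/0.9740 = 12.5 kΩ.
(Any R1, R2 with R2/(R1+R2) = 0.214 and R1‖R2 ≤ 12.5 kΩ will meet the spec.)

R_th ≤ 12.5 kΩ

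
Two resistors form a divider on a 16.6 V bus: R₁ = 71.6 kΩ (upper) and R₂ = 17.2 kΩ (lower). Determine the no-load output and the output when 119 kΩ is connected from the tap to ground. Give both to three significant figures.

Unloaded: 3.22 V; loaded: 2.88 V

Open-circuit: V = 16.6 × 17.2/(71.6 + 17.2) = 3.22 V.
With the load, R₂ becomes R₂‖R_L = 15.03 kΩ, so V = 16.6 × 15.03/86.63 = 2.88 V.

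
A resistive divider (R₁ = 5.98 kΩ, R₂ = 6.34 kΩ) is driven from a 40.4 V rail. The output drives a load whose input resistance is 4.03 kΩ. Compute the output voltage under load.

The load sits in parallel with R₂: R₂‖R_L = (6.34 × 4.03) / (6.34 + 4.03) = 2.464 kΩ.
V_out = 40.4 × 2.464 / (5.98 + 2.464) = 40.4 × 2.464/8.444 = 11.8 V.

V_out ≈ 11.8 V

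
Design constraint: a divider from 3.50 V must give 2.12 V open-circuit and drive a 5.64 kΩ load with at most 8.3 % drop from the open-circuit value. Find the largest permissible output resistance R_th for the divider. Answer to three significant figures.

Loading drop = R_th/(R_th + R_L) ≤ 0.0830, so R_th ≤ R_L · ε/(1−ε) = 5.64 kΩ × 0.0830/0.9170 = 510 Ω.
(Any R1, R2 with R2/(R1+R2) = 0.606 and R1‖R2 ≤ 510 Ω will meet the spec.)

R_th ≤ 510 Ω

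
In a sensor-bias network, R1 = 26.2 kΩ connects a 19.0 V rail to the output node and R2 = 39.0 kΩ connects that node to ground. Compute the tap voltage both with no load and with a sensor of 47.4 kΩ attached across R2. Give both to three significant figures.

Unloaded: 11.4 V; loaded: 8.54 V

Open-circuit: V = 19.0 × 39.0/(26.2 + 39.0) = 11.4 V.
With the load, R2 becomes R2‖R_L = 21.40 kΩ, so V = 19.0 × 21.40/47.60 = 8.54 V.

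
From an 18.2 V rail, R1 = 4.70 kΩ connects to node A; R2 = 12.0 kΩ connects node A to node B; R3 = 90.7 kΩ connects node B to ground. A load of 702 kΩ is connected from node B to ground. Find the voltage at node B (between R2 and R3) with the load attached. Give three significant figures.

V ≈ 15.1 V

At node B, R3 is in parallel with the load: R3‖R_L = 80.32 kΩ.
Below node A the resistance is R2 + (R3‖R_L) = 92.32 kΩ, so V_A = 18.2 × 92.32/97.02 = 17.32 V.
Then V_B = V_A × (R3‖R_L)/(R2 + R3‖R_L) = 17.32 × 80.32/92.32 = 15.1 V.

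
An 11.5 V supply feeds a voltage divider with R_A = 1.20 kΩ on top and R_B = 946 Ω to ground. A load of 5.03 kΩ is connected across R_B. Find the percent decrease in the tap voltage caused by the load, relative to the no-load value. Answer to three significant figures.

9.52 %

Unloaded V = 11.5 × 946/2146 = 5.0694 V.
Loaded: R_B‖R_L = 796.2 Ω, giving V = 11.5 × 796.2/1996 = 4.5870 V.
Drop = (5.0694 − 4.5870) / 5.0694 = 9.52 %.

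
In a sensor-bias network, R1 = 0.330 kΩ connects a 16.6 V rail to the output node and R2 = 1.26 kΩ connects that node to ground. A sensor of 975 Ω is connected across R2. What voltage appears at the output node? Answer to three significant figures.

The load sits in parallel with R2: R2‖R_L = (1260 × 975) / (1260 + 975) = 549.7 Ω.
V_out = 16.6 × 549.7 / (330 + 549.7) = 16.6 × 549.7/879.7 = 10.4 V.

V_out ≈ 10.4 V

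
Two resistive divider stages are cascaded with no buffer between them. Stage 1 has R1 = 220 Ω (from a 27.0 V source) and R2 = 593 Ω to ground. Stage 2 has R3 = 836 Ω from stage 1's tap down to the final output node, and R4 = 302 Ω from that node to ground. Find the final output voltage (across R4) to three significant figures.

V_out ≈ 4.58 V

Stage 2 presents R3+R4 = 1138 Ω as a load on stage 1's tap.
Stage 1's lower leg becomes R2‖(R3+R4) = 389.9 Ω, so V_mid = 27.0 × 389.9/609.9 = 17.26 V.
Stage 2 is itself unloaded: V_out = V_mid × R4/(R3+R4) = 17.26 × 302/1138 = 4.58 V.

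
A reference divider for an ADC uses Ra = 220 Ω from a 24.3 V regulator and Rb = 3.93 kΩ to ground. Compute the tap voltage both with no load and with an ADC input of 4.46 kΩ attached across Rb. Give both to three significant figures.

Open-circuit: V = 24.3 × 3930/(220 + 3930) = 23.0 V.
With the load, Rb becomes Rb‖R_L = 2089 Ω, so V = 24.3 × 2089/2309 = 22.0 V.

Unloaded: 23.0 V; loaded: 22.0 V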